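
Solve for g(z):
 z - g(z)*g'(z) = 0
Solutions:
 g(z) = -sqrt(C1 + z^2)
 g(z) = sqrt(C1 + z^2)


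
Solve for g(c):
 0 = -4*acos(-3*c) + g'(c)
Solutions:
 g(c) = C1 + 4*c*acos(-3*c) + 4*sqrt(1 - 9*c^2)/3


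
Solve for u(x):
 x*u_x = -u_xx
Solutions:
 u(x) = C1 + C2*erf(sqrt(2)*x/2)


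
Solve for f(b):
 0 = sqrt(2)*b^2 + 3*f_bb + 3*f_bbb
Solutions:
 f(b) = C1 + C2*b + C3*exp(-b) - sqrt(2)*b^4/36 + sqrt(2)*b^3/9 - sqrt(2)*b^2/3


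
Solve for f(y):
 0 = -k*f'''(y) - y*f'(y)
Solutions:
 f(y) = C1 + Integral(C2*airyai(y*(-1/k)^(1/3)) + C3*airybi(y*(-1/k)^(1/3)), y)


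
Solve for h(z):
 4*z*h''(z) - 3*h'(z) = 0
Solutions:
 h(z) = C1 + C2*z^(7/4)


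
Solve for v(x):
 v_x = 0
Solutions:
 v(x) = C1


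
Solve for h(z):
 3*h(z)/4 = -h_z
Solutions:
 h(z) = C1*exp(-3*z/4)


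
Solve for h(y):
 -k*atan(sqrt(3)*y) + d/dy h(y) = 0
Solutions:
 h(y) = C1 + k*(y*atan(sqrt(3)*y) - sqrt(3)*log(3*y^2 + 1)/6)


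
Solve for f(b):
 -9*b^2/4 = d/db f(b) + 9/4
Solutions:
 f(b) = C1 - 3*b^3/4 - 9*b/4


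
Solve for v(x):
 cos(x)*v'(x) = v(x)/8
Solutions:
 v(x) = C1*(sin(x) + 1)^(1/16)/(sin(x) - 1)^(1/16)


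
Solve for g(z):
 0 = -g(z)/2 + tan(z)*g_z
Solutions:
 g(z) = C1*sqrt(sin(z))


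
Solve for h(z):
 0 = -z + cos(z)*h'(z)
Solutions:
 h(z) = C1 + Integral(z/cos(z), z)


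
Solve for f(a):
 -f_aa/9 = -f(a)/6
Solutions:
 f(a) = C1*exp(-sqrt(6)*a/2) + C2*exp(sqrt(6)*a/2)


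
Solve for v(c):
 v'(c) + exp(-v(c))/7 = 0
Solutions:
 v(c) = log(C1 - c/7)


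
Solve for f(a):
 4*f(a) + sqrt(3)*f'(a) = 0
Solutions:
 f(a) = C1*exp(-4*sqrt(3)*a/3)


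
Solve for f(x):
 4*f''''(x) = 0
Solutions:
 f(x) = C1 + C2*x + C3*x^2 + C4*x^3


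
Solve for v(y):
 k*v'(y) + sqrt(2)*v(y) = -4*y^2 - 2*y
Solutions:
 v(y) = C1*exp(-sqrt(2)*y/k) - 2*sqrt(2)*k^2 + 4*k*y + k - 2*sqrt(2)*y^2 - sqrt(2)*y


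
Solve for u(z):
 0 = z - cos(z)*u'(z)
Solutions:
 u(z) = C1 + Integral(z/cos(z), z)


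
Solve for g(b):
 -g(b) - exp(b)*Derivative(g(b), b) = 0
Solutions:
 g(b) = C1*exp(exp(-b))


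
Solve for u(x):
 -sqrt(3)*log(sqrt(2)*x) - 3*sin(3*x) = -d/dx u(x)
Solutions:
 u(x) = C1 + sqrt(3)*x*(log(x) - 1) + sqrt(3)*x*log(2)/2 - cos(3*x)


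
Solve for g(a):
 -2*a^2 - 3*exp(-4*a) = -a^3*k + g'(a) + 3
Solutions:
 g(a) = C1 + a^4*k/4 - 2*a^3/3 - 3*a + 3*exp(-4*a)/4


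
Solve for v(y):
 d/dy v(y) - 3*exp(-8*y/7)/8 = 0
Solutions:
 v(y) = C1 - 21*exp(-8*y/7)/64


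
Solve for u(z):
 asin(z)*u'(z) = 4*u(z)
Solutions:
 u(z) = C1*exp(4*Integral(1/asin(z), z))


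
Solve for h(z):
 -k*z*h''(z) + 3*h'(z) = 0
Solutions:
 h(z) = C1 + z^(((re(k) + 3)*re(k) + im(k)^2)/(re(k)^2 + im(k)^2))*(C2*sin(3*log(z)*Abs(im(k))/(re(k)^2 + im(k)^2)) + C3*cos(3*log(z)*im(k)/(re(k)^2 + im(k)^2)))


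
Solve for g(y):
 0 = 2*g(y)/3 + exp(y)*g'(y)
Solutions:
 g(y) = C1*exp(2*exp(-y)/3)


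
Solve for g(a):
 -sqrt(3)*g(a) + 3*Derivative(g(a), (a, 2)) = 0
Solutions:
 g(a) = C1*exp(-3^(3/4)*a/3) + C2*exp(3^(3/4)*a/3)


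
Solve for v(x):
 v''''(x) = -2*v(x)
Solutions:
 v(x) = (C1*sin(2^(3/4)*x/2) + C2*cos(2^(3/4)*x/2))*exp(-2^(3/4)*x/2) + (C3*sin(2^(3/4)*x/2) + C4*cos(2^(3/4)*x/2))*exp(2^(3/4)*x/2)


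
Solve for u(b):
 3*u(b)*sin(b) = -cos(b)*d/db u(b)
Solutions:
 u(b) = C1*cos(b)^3


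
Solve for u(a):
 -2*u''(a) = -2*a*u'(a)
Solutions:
 u(a) = C1 + C2*erfi(sqrt(2)*a/2)


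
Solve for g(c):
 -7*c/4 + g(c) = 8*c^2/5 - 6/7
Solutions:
 g(c) = 8*c^2/5 + 7*c/4 - 6/7


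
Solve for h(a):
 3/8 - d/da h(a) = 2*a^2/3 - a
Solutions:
 h(a) = C1 - 2*a^3/9 + a^2/2 + 3*a/8


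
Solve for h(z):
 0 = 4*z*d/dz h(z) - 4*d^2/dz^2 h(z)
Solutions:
 h(z) = C1 + C2*erfi(sqrt(2)*z/2)


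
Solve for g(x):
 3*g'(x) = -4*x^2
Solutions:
 g(x) = C1 - 4*x^3/9


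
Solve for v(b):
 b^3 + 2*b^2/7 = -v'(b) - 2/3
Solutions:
 v(b) = C1 - b^4/4 - 2*b^3/21 - 2*b/3


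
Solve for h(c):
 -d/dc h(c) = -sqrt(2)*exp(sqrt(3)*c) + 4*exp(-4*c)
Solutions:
 h(c) = C1 + sqrt(6)*exp(sqrt(3)*c)/3 + exp(-4*c)


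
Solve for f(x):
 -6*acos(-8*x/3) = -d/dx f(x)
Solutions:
 f(x) = C1 + 6*x*acos(-8*x/3) + 3*sqrt(9 - 64*x^2)/4


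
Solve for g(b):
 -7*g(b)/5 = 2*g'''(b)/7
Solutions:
 g(b) = C3*exp(-70^(2/3)*b/10) + (C1*sin(sqrt(3)*70^(2/3)*b/20) + C2*cos(sqrt(3)*70^(2/3)*b/20))*exp(70^(2/3)*b/20)


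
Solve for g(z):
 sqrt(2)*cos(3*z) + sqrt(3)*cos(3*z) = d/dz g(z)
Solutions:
 g(z) = C1 + sqrt(2)*sin(3*z)/3 + sqrt(3)*sin(3*z)/3


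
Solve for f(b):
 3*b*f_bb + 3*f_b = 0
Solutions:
 f(b) = C1 + C2*log(b)


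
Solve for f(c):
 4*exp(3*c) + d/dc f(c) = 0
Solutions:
 f(c) = C1 - 4*exp(3*c)/3


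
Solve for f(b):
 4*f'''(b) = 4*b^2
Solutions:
 f(b) = C1 + C2*b + C3*b^2 + b^5/60


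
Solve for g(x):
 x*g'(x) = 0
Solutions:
 g(x) = C1


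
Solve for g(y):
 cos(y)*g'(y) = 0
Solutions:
 g(y) = C1


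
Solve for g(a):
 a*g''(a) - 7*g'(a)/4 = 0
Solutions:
 g(a) = C1 + C2*a^(11/4)


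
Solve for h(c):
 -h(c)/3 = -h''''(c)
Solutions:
 h(c) = C1*exp(-3^(3/4)*c/3) + C2*exp(3^(3/4)*c/3) + C3*sin(3^(3/4)*c/3) + C4*cos(3^(3/4)*c/3)


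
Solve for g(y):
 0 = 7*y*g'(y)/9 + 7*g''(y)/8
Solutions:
 g(y) = C1 + C2*erf(2*y/3)


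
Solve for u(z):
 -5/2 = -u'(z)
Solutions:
 u(z) = C1 + 5*z/2


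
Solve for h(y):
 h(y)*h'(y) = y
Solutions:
 h(y) = -sqrt(C1 + y^2)
 h(y) = sqrt(C1 + y^2)


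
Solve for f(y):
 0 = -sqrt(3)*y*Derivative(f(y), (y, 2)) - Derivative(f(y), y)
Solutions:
 f(y) = C1 + C2*y^(1 - sqrt(3)/3)


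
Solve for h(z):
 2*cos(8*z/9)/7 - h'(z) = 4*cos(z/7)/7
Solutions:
 h(z) = C1 - 4*sin(z/7) + 9*sin(8*z/9)/28


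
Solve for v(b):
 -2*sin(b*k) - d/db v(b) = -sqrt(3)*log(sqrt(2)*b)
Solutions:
 v(b) = C1 + sqrt(3)*b*(log(b) - 1) + sqrt(3)*b*log(2)/2 - 2*Piecewise((-cos(b*k)/k, Ne(k, 0)), (0, True))


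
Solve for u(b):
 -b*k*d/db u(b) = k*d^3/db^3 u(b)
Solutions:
 u(b) = C1 + Integral(C2*airyai(-b) + C3*airybi(-b), b)


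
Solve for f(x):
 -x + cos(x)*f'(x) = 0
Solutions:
 f(x) = C1 + Integral(x/cos(x), x)


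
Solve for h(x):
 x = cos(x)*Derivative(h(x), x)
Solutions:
 h(x) = C1 + Integral(x/cos(x), x)


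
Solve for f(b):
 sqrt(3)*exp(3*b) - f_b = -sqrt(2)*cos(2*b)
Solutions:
 f(b) = C1 + sqrt(3)*exp(3*b)/3 + sqrt(2)*sin(2*b)/2


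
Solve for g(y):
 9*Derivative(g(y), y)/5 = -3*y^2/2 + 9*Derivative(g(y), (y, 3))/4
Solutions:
 g(y) = C1 + C2*exp(-2*sqrt(5)*y/5) + C3*exp(2*sqrt(5)*y/5) - 5*y^3/18 - 25*y/12


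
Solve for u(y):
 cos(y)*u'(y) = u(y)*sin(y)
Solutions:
 u(y) = C1/cos(y)


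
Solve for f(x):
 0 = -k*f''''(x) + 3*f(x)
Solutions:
 f(x) = C1*exp(-3^(1/4)*x*(1/k)^(1/4)) + C2*exp(3^(1/4)*x*(1/k)^(1/4)) + C3*exp(-3^(1/4)*I*x*(1/k)^(1/4)) + C4*exp(3^(1/4)*I*x*(1/k)^(1/4))


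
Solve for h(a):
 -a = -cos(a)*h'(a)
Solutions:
 h(a) = C1 + Integral(a/cos(a), a)


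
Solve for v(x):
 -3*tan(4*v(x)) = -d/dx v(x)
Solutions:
 v(x) = -asin(C1*exp(12*x))/4 + pi/4
 v(x) = asin(C1*exp(12*x))/4


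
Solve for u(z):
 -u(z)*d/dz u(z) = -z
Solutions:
 u(z) = -sqrt(C1 + z^2)
 u(z) = sqrt(C1 + z^2)


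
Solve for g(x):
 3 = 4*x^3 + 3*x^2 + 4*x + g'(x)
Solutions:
 g(x) = C1 - x^4 - x^3 - 2*x^2 + 3*x


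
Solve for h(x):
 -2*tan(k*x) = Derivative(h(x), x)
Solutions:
 h(x) = C1 - 2*Piecewise((-log(cos(k*x))/k, Ne(k, 0)), (0, True))


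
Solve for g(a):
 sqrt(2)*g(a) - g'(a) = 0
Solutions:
 g(a) = C1*exp(sqrt(2)*a)


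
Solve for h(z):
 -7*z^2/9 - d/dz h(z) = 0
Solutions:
 h(z) = C1 - 7*z^3/27


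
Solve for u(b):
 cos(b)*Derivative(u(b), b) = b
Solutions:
 u(b) = C1 + Integral(b/cos(b), b)


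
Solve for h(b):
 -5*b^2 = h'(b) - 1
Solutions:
 h(b) = C1 - 5*b^3/3 + b


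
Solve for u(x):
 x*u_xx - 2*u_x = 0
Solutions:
 u(x) = C1 + C2*x^3


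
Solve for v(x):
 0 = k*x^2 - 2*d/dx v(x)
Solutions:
 v(x) = C1 + k*x^3/6


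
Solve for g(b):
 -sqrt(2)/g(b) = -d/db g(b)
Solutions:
 g(b) = -sqrt(C1 + 2*sqrt(2)*b)
 g(b) = sqrt(C1 + 2*sqrt(2)*b)


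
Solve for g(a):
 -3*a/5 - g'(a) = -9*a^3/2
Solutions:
 g(a) = C1 + 9*a^4/8 - 3*a^2/10


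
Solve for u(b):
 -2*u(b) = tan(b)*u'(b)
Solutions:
 u(b) = C1/sin(b)^2


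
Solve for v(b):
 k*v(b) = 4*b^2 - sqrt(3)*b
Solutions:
 v(b) = b*(4*b - sqrt(3))/k


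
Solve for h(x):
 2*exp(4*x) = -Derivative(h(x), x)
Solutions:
 h(x) = C1 - exp(4*x)/2


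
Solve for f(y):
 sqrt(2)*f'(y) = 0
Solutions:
 f(y) = C1


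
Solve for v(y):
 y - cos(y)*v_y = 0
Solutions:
 v(y) = C1 + Integral(y/cos(y), y)


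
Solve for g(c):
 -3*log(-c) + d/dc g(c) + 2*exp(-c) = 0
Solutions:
 g(c) = C1 + 3*c*log(-c) - 3*c + 2*exp(-c)


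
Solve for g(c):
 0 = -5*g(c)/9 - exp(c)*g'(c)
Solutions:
 g(c) = C1*exp(5*exp(-c)/9)


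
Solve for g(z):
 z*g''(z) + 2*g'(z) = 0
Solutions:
 g(z) = C1 + C2/z


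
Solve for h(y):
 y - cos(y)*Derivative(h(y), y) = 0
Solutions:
 h(y) = C1 + Integral(y/cos(y), y)


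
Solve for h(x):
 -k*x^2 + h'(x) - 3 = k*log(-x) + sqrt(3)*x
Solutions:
 h(x) = C1 + k*x^3/3 + k*x*log(-x) + sqrt(3)*x^2/2 + x*(3 - k)


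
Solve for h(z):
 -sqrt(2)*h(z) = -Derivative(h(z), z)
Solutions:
 h(z) = C1*exp(sqrt(2)*z)


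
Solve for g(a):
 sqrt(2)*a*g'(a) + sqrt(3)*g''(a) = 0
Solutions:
 g(a) = C1 + C2*erf(6^(3/4)*a/6)


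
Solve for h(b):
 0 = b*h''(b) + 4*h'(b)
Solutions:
 h(b) = C1 + C2/b^3


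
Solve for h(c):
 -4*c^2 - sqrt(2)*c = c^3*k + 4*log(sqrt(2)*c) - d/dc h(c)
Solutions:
 h(c) = C1 + c^4*k/4 + 4*c^3/3 + sqrt(2)*c^2/2 + 4*c*log(c) - 4*c + c*log(4)


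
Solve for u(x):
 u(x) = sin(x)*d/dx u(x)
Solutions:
 u(x) = C1*sqrt(cos(x) - 1)/sqrt(cos(x) + 1)


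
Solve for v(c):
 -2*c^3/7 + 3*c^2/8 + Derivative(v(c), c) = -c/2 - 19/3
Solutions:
 v(c) = C1 + c^4/14 - c^3/8 - c^2/4 - 19*c/3


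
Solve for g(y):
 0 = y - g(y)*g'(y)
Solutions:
 g(y) = -sqrt(C1 + y^2)
 g(y) = sqrt(C1 + y^2)


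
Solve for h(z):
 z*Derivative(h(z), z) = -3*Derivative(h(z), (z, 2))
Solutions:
 h(z) = C1 + C2*erf(sqrt(6)*z/6)


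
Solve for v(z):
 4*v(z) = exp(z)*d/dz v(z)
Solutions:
 v(z) = C1*exp(-4*exp(-z))


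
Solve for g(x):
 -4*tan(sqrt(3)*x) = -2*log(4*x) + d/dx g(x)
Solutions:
 g(x) = C1 + 2*x*log(x) - 2*x + 4*x*log(2) + 4*sqrt(3)*log(cos(sqrt(3)*x))/3


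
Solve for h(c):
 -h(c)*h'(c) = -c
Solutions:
 h(c) = -sqrt(C1 + c^2)
 h(c) = sqrt(C1 + c^2)


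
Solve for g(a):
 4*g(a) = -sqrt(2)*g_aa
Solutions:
 g(a) = C1*sin(2^(3/4)*a) + C2*cos(2^(3/4)*a)


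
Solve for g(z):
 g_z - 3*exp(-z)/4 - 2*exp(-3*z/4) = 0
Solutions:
 g(z) = C1 - 3*exp(-z)/4 - 8*exp(-3*z/4)/3


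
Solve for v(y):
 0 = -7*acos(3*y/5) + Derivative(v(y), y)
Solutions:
 v(y) = C1 + 7*y*acos(3*y/5) - 7*sqrt(25 - 9*y^2)/3


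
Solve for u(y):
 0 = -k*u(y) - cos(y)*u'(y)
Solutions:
 u(y) = C1*exp(k*(log(sin(y) - 1) - log(sin(y) + 1))/2)


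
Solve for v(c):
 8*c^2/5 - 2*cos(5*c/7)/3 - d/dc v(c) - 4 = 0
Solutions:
 v(c) = C1 + 8*c^3/15 - 4*c - 14*sin(5*c/7)/15


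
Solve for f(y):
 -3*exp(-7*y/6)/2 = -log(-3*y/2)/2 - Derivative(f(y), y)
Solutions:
 f(y) = C1 - y*log(-y)/2 + y*(-log(3) + log(2) + 1)/2 - 9*exp(-7*y/6)/7


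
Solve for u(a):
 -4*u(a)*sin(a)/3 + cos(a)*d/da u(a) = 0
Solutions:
 u(a) = C1/cos(a)^(4/3)


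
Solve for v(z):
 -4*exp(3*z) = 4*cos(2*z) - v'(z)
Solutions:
 v(z) = C1 + 4*exp(3*z)/3 + 2*sin(2*z)


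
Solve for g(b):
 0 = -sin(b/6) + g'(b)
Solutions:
 g(b) = C1 - 6*cos(b/6)


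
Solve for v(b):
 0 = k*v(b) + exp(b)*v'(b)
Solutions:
 v(b) = C1*exp(k*exp(-b))


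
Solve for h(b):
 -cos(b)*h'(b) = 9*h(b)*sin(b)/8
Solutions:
 h(b) = C1*cos(b)^(9/8)


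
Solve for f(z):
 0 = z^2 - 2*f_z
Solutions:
 f(z) = C1 + z^3/6


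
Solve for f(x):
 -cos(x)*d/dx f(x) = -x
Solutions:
 f(x) = C1 + Integral(x/cos(x), x)


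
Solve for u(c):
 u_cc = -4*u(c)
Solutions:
 u(c) = C1*sin(2*c) + C2*cos(2*c)


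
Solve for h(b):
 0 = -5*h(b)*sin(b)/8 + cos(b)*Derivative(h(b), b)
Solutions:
 h(b) = C1/cos(b)^(5/8)


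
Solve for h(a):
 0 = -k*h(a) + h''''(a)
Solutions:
 h(a) = C1*exp(-a*k^(1/4)) + C2*exp(a*k^(1/4)) + C3*exp(-I*a*k^(1/4)) + C4*exp(I*a*k^(1/4))


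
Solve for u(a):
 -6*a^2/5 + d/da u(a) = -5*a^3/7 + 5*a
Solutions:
 u(a) = C1 - 5*a^4/28 + 2*a^3/5 + 5*a^2/2


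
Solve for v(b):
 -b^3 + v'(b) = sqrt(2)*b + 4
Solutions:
 v(b) = C1 + b^4/4 + sqrt(2)*b^2/2 + 4*b


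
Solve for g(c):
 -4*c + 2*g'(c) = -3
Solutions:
 g(c) = C1 + c^2 - 3*c/2


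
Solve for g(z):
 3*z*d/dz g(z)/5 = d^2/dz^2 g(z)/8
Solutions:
 g(z) = C1 + C2*erfi(2*sqrt(15)*z/5)


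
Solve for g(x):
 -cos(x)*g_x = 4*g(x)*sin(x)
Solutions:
 g(x) = C1*cos(x)^4


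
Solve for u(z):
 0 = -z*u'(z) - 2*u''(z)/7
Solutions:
 u(z) = C1 + C2*erf(sqrt(7)*z/2)


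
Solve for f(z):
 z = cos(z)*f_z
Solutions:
 f(z) = C1 + Integral(z/cos(z), z)


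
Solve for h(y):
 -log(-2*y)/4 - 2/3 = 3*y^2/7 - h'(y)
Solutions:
 h(y) = C1 + y^3/7 + y*log(-y)/4 + y*(3*log(2) + 5)/12


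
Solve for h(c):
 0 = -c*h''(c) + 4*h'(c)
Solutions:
 h(c) = C1 + C2*c^5


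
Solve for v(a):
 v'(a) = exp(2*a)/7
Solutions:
 v(a) = C1 + exp(2*a)/14


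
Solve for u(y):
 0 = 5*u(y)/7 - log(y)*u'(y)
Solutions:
 u(y) = C1*exp(5*li(y)/7)


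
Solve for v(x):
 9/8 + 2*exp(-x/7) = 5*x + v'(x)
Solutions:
 v(x) = C1 - 5*x^2/2 + 9*x/8 - 14*exp(-x/7)


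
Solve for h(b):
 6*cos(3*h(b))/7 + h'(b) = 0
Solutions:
 6*b/7 - log(sin(3*h(b)) - 1)/6 + log(sin(3*h(b)) + 1)/6 = C1


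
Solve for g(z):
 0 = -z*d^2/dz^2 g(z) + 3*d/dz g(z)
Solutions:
 g(z) = C1 + C2*z^4


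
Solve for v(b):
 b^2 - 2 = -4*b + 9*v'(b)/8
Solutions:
 v(b) = C1 + 8*b^3/27 + 16*b^2/9 - 16*b/9


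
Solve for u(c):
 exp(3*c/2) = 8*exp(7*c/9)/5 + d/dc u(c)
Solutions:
 u(c) = C1 - 72*exp(7*c/9)/35 + 2*exp(3*c/2)/3


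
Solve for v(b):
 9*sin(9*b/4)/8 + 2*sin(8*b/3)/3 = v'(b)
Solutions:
 v(b) = C1 - cos(9*b/4)/2 - cos(8*b/3)/4


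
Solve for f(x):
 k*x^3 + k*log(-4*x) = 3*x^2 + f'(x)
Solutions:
 f(x) = C1 + k*x^4/4 + k*x*log(-x) + k*x*(-1 + 2*log(2)) - x^3


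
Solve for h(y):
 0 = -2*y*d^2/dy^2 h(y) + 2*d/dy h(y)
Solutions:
 h(y) = C1 + C2*y^2


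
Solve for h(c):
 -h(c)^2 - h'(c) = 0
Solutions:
 h(c) = 1/(C1 + c)


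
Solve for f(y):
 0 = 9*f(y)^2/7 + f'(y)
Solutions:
 f(y) = 7/(C1 + 9*y)


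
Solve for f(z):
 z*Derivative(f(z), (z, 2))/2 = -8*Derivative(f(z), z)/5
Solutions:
 f(z) = C1 + C2/z^(11/5)


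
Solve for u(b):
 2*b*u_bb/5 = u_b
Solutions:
 u(b) = C1 + C2*b^(7/2)


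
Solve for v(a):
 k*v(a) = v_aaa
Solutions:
 v(a) = C1*exp(a*k^(1/3)) + C2*exp(a*k^(1/3)*(-1 + sqrt(3)*I)/2) + C3*exp(-a*k^(1/3)*(1 + sqrt(3)*I)/2)


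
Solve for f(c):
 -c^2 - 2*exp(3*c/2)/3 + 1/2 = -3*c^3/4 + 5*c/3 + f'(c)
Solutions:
 f(c) = C1 + 3*c^4/16 - c^3/3 - 5*c^2/6 + c/2 - 4*exp(3*c/2)/9


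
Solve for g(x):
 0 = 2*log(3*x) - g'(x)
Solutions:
 g(x) = C1 + 2*x*log(x) - 2*x + x*log(9)


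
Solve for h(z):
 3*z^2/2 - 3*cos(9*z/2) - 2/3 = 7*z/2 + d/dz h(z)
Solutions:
 h(z) = C1 + z^3/2 - 7*z^2/4 - 2*z/3 - 2*sin(9*z/2)/3


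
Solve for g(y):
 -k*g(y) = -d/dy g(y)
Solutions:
 g(y) = C1*exp(k*y)


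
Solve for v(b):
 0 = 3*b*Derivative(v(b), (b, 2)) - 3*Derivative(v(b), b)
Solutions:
 v(b) = C1 + C2*b^2


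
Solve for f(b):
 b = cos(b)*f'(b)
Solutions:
 f(b) = C1 + Integral(b/cos(b), b)


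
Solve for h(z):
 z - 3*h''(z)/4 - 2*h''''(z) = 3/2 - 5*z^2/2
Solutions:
 h(z) = C1 + C2*z + C3*sin(sqrt(6)*z/4) + C4*cos(sqrt(6)*z/4) + 5*z^4/18 + 2*z^3/9 - 89*z^2/9


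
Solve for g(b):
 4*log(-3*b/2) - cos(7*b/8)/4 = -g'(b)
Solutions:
 g(b) = C1 - 4*b*log(-b) - 4*b*log(3) + 4*b*log(2) + 4*b + 2*sin(7*b/8)/7


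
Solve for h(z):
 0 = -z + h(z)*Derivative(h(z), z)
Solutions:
 h(z) = -sqrt(C1 + z^2)
 h(z) = sqrt(C1 + z^2)


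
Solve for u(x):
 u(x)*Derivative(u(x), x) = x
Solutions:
 u(x) = -sqrt(C1 + x^2)
 u(x) = sqrt(C1 + x^2)


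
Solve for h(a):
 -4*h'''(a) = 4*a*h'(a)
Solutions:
 h(a) = C1 + Integral(C2*airyai(-a) + C3*airybi(-a), a)


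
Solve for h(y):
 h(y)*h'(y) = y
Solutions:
 h(y) = -sqrt(C1 + y^2)
 h(y) = sqrt(C1 + y^2)


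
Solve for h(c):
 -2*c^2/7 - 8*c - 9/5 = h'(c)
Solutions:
 h(c) = C1 - 2*c^3/21 - 4*c^2 - 9*c/5


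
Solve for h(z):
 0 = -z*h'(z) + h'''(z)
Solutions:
 h(z) = C1 + Integral(C2*airyai(z) + C3*airybi(z), z)


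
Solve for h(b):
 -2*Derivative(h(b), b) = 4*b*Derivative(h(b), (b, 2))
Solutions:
 h(b) = C1 + C2*sqrt(b)


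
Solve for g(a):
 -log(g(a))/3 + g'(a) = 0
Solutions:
 li(g(a)) = C1 + a/3


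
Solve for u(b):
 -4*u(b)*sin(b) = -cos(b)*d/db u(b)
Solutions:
 u(b) = C1/cos(b)^4


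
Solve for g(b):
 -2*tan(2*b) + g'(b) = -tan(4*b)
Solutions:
 g(b) = C1 - log(cos(2*b)) + log(cos(4*b))/4


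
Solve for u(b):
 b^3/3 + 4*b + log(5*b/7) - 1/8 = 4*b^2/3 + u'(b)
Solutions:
 u(b) = C1 + b^4/12 - 4*b^3/9 + 2*b^2 + b*log(b) - 9*b/8 + b*log(5/7)


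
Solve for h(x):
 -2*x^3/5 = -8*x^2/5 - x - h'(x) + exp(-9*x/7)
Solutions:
 h(x) = C1 + x^4/10 - 8*x^3/15 - x^2/2 - 7*exp(-9*x/7)/9


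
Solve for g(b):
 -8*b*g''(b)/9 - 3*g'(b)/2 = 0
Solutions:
 g(b) = C1 + C2/b^(11/16)


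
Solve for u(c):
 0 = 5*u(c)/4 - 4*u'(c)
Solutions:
 u(c) = C1*exp(5*c/16)


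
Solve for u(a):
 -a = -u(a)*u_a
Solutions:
 u(a) = -sqrt(C1 + a^2)
 u(a) = sqrt(C1 + a^2)


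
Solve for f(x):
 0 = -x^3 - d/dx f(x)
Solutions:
 f(x) = C1 - x^4/4


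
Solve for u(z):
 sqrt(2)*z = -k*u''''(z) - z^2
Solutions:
 u(z) = C1 + C2*z + C3*z^2 + C4*z^3 - z^6/(360*k) - sqrt(2)*z^5/(120*k)


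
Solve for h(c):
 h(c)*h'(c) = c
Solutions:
 h(c) = -sqrt(C1 + c^2)
 h(c) = sqrt(C1 + c^2)


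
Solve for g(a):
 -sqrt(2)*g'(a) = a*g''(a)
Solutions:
 g(a) = C1 + C2*a^(1 - sqrt(2))


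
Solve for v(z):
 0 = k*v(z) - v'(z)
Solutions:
 v(z) = C1*exp(k*z)


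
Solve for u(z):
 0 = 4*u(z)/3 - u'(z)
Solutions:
 u(z) = C1*exp(4*z/3)


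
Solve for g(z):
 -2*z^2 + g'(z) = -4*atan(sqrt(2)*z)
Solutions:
 g(z) = C1 + 2*z^3/3 - 4*z*atan(sqrt(2)*z) + sqrt(2)*log(2*z^2 + 1)


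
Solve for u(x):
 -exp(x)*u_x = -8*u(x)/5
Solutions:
 u(x) = C1*exp(-8*exp(-x)/5)


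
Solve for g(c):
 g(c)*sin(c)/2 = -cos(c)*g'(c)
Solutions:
 g(c) = C1*sqrt(cos(c))


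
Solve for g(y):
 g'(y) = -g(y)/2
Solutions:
 g(y) = C1*exp(-y/2)


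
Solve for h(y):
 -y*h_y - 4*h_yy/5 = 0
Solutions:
 h(y) = C1 + C2*erf(sqrt(10)*y/4)


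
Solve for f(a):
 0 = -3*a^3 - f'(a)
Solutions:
 f(a) = C1 - 3*a^4/4


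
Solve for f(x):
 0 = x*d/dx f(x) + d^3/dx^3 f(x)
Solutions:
 f(x) = C1 + Integral(C2*airyai(-x) + C3*airybi(-x), x)


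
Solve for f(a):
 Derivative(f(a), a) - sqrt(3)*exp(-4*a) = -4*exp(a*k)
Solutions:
 f(a) = C1 - sqrt(3)*exp(-4*a)/4 - 4*exp(a*k)/k


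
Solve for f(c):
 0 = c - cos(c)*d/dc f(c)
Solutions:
 f(c) = C1 + Integral(c/cos(c), c)


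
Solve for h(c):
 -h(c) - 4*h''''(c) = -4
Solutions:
 h(c) = (C1*sin(c/2) + C2*cos(c/2))*exp(-c/2) + (C3*sin(c/2) + C4*cos(c/2))*exp(c/2) + 4


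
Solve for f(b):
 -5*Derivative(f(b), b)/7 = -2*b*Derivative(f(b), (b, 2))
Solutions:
 f(b) = C1 + C2*b^(19/14)


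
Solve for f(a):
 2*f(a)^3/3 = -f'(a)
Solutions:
 f(a) = -sqrt(6)*sqrt(-1/(C1 - 2*a))/2
 f(a) = sqrt(6)*sqrt(-1/(C1 - 2*a))/2


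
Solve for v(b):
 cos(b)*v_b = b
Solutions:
 v(b) = C1 + Integral(b/cos(b), b)


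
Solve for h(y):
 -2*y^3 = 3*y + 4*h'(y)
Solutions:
 h(y) = C1 - y^4/8 - 3*y^2/8


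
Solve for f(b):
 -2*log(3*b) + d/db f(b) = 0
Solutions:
 f(b) = C1 + 2*b*log(b) - 2*b + b*log(9)


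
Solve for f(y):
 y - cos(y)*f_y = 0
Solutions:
 f(y) = C1 + Integral(y/cos(y), y)


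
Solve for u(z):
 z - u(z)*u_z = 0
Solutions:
 u(z) = -sqrt(C1 + z^2)
 u(z) = sqrt(C1 + z^2)


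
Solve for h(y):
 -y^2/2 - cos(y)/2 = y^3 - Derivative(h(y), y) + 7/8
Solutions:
 h(y) = C1 + y^4/4 + y^3/6 + 7*y/8 + sin(y)/2


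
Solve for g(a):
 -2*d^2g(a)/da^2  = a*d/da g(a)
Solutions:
 g(a) = C1 + C2*erf(a/2)


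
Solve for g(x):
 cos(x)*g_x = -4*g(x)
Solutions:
 g(x) = C1*(sin(x)^2 - 2*sin(x) + 1)/(sin(x)^2 + 2*sin(x) + 1)


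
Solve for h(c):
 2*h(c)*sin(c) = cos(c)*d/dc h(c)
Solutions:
 h(c) = C1/cos(c)^2


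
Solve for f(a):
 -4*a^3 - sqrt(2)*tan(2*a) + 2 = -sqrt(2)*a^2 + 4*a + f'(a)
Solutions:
 f(a) = C1 - a^4 + sqrt(2)*a^3/3 - 2*a^2 + 2*a + sqrt(2)*log(cos(2*a))/2


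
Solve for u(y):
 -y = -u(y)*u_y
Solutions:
 u(y) = -sqrt(C1 + y^2)
 u(y) = sqrt(C1 + y^2)


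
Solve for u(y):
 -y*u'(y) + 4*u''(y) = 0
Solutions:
 u(y) = C1 + C2*erfi(sqrt(2)*y/4)


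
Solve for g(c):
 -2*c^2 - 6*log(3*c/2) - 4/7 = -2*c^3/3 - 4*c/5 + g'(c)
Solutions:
 g(c) = C1 + c^4/6 - 2*c^3/3 + 2*c^2/5 - 6*c*log(c) - 6*c*log(3) + 6*c*log(2) + 38*c/7


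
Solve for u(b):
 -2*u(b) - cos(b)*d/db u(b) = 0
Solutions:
 u(b) = C1*(sin(b) - 1)/(sin(b) + 1)


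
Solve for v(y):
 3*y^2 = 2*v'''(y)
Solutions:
 v(y) = C1 + C2*y + C3*y^2 + y^5/40


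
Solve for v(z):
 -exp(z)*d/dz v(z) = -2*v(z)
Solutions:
 v(z) = C1*exp(-2*exp(-z))


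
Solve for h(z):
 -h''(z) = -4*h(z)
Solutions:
 h(z) = C1*exp(-2*z) + C2*exp(2*z)


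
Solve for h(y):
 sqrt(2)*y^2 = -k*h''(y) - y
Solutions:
 h(y) = C1 + C2*y - sqrt(2)*y^4/(12*k) - y^3/(6*k)


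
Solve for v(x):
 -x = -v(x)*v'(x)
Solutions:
 v(x) = -sqrt(C1 + x^2)
 v(x) = sqrt(C1 + x^2)


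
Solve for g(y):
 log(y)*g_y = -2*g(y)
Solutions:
 g(y) = C1*exp(-2*li(y))


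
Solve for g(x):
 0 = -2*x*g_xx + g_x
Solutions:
 g(x) = C1 + C2*x^(3/2)


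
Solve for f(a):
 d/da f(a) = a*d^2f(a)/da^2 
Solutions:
 f(a) = C1 + C2*a^2


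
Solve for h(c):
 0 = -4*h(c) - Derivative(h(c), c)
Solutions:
 h(c) = C1*exp(-4*c)


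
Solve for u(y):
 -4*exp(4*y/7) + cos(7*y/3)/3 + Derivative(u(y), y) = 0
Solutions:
 u(y) = C1 + 7*exp(4*y/7) - sin(7*y/3)/7


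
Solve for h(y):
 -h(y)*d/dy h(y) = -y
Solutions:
 h(y) = -sqrt(C1 + y^2)
 h(y) = sqrt(C1 + y^2)


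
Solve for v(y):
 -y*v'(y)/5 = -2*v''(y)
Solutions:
 v(y) = C1 + C2*erfi(sqrt(5)*y/10)


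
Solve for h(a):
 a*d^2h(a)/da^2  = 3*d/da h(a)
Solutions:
 h(a) = C1 + C2*a^4


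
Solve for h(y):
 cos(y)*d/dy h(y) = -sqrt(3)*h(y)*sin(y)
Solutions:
 h(y) = C1*cos(y)^(sqrt(3))


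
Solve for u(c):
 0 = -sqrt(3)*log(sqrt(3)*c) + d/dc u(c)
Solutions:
 u(c) = C1 + sqrt(3)*c*log(c) - sqrt(3)*c + sqrt(3)*c*log(3)/2


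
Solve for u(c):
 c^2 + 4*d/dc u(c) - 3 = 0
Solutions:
 u(c) = C1 - c^3/12 + 3*c/4


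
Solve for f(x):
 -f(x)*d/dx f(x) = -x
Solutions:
 f(x) = -sqrt(C1 + x^2)
 f(x) = sqrt(C1 + x^2)


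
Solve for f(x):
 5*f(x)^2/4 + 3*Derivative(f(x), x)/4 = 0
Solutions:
 f(x) = 3/(C1 + 5*x)


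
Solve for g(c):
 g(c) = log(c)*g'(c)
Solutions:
 g(c) = C1*exp(li(c))


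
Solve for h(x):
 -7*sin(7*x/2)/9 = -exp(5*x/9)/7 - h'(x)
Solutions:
 h(x) = C1 - 9*exp(5*x/9)/35 - 2*cos(7*x/2)/9


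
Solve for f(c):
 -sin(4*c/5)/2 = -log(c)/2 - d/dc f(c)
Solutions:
 f(c) = C1 - c*log(c)/2 + c/2 - 5*cos(4*c/5)/8


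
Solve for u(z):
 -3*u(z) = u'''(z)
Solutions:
 u(z) = C3*exp(-3^(1/3)*z) + (C1*sin(3^(5/6)*z/2) + C2*cos(3^(5/6)*z/2))*exp(3^(1/3)*z/2)


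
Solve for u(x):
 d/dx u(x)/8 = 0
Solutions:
 u(x) = C1


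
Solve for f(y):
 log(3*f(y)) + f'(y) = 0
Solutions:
 Integral(1/(log(_y) + log(3)), (_y, f(y))) = C1 - y


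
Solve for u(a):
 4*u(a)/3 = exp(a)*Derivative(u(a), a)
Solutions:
 u(a) = C1*exp(-4*exp(-a)/3)


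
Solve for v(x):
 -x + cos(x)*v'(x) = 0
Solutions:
 v(x) = C1 + Integral(x/cos(x), x)


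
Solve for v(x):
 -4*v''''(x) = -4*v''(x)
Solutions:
 v(x) = C1 + C2*x + C3*exp(-x) + C4*exp(x)


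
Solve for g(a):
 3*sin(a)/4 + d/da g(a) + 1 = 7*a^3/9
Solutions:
 g(a) = C1 + 7*a^4/36 - a + 3*cos(a)/4


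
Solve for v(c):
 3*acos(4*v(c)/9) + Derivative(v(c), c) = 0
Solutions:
 Integral(1/acos(4*_y/9), (_y, v(c))) = C1 - 3*c


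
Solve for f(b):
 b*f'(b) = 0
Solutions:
 f(b) = C1


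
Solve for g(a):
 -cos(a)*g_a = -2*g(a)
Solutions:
 g(a) = C1*(sin(a) + 1)/(sin(a) - 1)


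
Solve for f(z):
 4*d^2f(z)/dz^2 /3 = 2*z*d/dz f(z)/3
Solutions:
 f(z) = C1 + C2*erfi(z/2)


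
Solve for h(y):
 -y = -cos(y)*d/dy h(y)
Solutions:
 h(y) = C1 + Integral(y/cos(y), y)


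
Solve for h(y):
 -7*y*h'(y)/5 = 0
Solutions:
 h(y) = C1


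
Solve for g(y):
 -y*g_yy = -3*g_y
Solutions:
 g(y) = C1 + C2*y^4


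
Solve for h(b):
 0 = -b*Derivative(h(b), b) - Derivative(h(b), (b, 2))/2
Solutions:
 h(b) = C1 + C2*erf(b)


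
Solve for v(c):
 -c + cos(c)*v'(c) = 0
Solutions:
 v(c) = C1 + Integral(c/cos(c), c)


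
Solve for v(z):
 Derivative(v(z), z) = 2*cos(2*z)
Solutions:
 v(z) = C1 + sin(2*z)


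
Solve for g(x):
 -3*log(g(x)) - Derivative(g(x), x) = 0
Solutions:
 li(g(x)) = C1 - 3*x


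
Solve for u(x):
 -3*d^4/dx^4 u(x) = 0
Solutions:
 u(x) = C1 + C2*x + C3*x^2 + C4*x^3


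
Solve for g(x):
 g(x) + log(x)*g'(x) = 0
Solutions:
 g(x) = C1*exp(-li(x))


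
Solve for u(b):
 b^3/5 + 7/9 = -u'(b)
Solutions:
 u(b) = C1 - b^4/20 - 7*b/9


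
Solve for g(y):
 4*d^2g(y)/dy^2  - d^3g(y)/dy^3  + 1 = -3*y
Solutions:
 g(y) = C1 + C2*y + C3*exp(4*y) - y^3/8 - 7*y^2/32


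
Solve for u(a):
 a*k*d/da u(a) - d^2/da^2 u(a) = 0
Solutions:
 u(a) = Piecewise((-sqrt(2)*sqrt(pi)*C1*erf(sqrt(2)*a*sqrt(-k)/2)/(2*sqrt(-k)) - C2, (k > 0) | (k < 0)), (-C1*a - C2, True))


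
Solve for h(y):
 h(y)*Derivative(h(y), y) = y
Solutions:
 h(y) = -sqrt(C1 + y^2)
 h(y) = sqrt(C1 + y^2)


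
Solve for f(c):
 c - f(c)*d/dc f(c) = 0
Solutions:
 f(c) = -sqrt(C1 + c^2)
 f(c) = sqrt(C1 + c^2)


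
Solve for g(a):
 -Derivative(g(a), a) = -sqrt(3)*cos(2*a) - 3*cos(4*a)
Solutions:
 g(a) = C1 + sqrt(3)*sin(2*a)/2 + 3*sin(4*a)/4


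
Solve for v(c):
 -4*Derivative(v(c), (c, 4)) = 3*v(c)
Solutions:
 v(c) = (C1*sin(3^(1/4)*c/2) + C2*cos(3^(1/4)*c/2))*exp(-3^(1/4)*c/2) + (C3*sin(3^(1/4)*c/2) + C4*cos(3^(1/4)*c/2))*exp(3^(1/4)*c/2)


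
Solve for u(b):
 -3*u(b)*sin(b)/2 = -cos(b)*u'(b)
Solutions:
 u(b) = C1/cos(b)^(3/2)


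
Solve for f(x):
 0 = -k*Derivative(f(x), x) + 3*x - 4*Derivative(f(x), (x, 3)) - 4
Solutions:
 f(x) = C1 + C2*exp(-x*sqrt(-k)/2) + C3*exp(x*sqrt(-k)/2) + 3*x^2/(2*k) - 4*x/k


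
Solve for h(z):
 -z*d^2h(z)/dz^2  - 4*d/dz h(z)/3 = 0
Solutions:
 h(z) = C1 + C2/z^(1/3)


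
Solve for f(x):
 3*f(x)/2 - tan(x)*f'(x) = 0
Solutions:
 f(x) = C1*sin(x)^(3/2)


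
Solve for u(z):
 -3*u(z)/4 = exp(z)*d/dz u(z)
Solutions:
 u(z) = C1*exp(3*exp(-z)/4)


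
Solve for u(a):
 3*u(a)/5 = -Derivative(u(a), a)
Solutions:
 u(a) = C1*exp(-3*a/5)


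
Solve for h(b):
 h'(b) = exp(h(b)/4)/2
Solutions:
 h(b) = 4*log(-1/(C1 + b)) + 12*log(2)


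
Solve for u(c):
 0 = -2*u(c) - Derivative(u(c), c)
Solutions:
 u(c) = C1*exp(-2*c)


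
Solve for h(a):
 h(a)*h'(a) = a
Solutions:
 h(a) = -sqrt(C1 + a^2)
 h(a) = sqrt(C1 + a^2)


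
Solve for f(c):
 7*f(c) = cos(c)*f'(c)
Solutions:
 f(c) = C1*sqrt(sin(c) + 1)*(sin(c)^3 + 3*sin(c)^2 + 3*sin(c) + 1)/(sqrt(sin(c) - 1)*(sin(c)^3 - 3*sin(c)^2 + 3*sin(c) - 1))


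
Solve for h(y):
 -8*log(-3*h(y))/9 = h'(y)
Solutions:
 9*Integral(1/(log(-_y) + log(3)), (_y, h(y)))/8 = C1 - y


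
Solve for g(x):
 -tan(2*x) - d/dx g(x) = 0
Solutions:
 g(x) = C1 + log(cos(2*x))/2


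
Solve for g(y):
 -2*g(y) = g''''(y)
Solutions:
 g(y) = (C1*sin(2^(3/4)*y/2) + C2*cos(2^(3/4)*y/2))*exp(-2^(3/4)*y/2) + (C3*sin(2^(3/4)*y/2) + C4*cos(2^(3/4)*y/2))*exp(2^(3/4)*y/2)


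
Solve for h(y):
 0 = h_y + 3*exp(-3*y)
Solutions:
 h(y) = C1 + exp(-3*y)


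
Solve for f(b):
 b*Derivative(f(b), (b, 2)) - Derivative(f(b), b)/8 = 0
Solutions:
 f(b) = C1 + C2*b^(9/8)


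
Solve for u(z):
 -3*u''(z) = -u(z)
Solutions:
 u(z) = C1*exp(-sqrt(3)*z/3) + C2*exp(sqrt(3)*z/3)


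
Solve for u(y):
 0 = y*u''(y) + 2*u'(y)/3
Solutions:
 u(y) = C1 + C2*y^(1/3)


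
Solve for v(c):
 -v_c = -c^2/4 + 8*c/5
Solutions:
 v(c) = C1 + c^3/12 - 4*c^2/5


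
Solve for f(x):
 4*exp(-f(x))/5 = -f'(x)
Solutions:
 f(x) = log(C1 - 4*x/5)


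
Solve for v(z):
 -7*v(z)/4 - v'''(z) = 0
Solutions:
 v(z) = C3*exp(-14^(1/3)*z/2) + (C1*sin(14^(1/3)*sqrt(3)*z/4) + C2*cos(14^(1/3)*sqrt(3)*z/4))*exp(14^(1/3)*z/4)


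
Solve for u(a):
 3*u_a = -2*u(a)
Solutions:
 u(a) = C1*exp(-2*a/3)


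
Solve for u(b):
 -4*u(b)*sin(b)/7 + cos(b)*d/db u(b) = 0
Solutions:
 u(b) = C1/cos(b)^(4/7)


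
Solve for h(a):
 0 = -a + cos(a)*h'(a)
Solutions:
 h(a) = C1 + Integral(a/cos(a), a)


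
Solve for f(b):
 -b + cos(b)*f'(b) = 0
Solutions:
 f(b) = C1 + Integral(b/cos(b), b)


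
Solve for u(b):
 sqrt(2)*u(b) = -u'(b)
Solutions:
 u(b) = C1*exp(-sqrt(2)*b)


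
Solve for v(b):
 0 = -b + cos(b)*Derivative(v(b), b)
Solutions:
 v(b) = C1 + Integral(b/cos(b), b)


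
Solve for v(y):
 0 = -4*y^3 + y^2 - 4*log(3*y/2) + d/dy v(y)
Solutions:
 v(y) = C1 + y^4 - y^3/3 + 4*y*log(y) - 4*y + y*log(81/16)


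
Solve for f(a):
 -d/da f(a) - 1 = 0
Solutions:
 f(a) = C1 - a


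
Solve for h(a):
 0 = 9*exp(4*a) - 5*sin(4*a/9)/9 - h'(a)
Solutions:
 h(a) = C1 + 9*exp(4*a)/4 + 5*cos(4*a/9)/4


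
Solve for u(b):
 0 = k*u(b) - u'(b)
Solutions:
 u(b) = C1*exp(b*k)


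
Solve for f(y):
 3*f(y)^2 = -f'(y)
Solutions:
 f(y) = 1/(C1 + 3*y)


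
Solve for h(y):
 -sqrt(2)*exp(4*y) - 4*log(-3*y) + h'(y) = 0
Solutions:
 h(y) = C1 + 4*y*log(-y) + 4*y*(-1 + log(3)) + sqrt(2)*exp(4*y)/4


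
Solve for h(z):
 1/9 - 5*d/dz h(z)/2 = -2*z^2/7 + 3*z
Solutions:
 h(z) = C1 + 4*z^3/105 - 3*z^2/5 + 2*z/45


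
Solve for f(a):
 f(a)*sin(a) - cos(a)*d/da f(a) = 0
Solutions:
 f(a) = C1/cos(a)


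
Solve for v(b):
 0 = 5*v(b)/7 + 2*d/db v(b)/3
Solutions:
 v(b) = C1*exp(-15*b/14)


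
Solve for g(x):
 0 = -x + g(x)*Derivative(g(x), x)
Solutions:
 g(x) = -sqrt(C1 + x^2)
 g(x) = sqrt(C1 + x^2)


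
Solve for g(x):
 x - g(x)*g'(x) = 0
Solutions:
 g(x) = -sqrt(C1 + x^2)
 g(x) = sqrt(C1 + x^2)


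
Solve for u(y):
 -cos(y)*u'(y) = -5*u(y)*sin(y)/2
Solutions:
 u(y) = C1/cos(y)^(5/2)


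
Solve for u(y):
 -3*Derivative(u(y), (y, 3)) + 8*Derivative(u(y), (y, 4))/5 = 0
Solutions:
 u(y) = C1 + C2*y + C3*y^2 + C4*exp(15*y/8)


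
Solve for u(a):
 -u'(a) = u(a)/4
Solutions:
 u(a) = C1*exp(-a/4)


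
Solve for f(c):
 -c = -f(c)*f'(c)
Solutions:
 f(c) = -sqrt(C1 + c^2)
 f(c) = sqrt(C1 + c^2)


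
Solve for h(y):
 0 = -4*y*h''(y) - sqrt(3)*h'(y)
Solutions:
 h(y) = C1 + C2*y^(1 - sqrt(3)/4)


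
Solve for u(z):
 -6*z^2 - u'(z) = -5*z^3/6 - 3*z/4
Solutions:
 u(z) = C1 + 5*z^4/24 - 2*z^3 + 3*z^2/8


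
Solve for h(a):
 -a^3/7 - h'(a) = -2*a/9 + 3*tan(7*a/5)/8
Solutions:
 h(a) = C1 - a^4/28 + a^2/9 + 15*log(cos(7*a/5))/56


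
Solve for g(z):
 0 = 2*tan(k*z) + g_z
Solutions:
 g(z) = C1 - 2*Piecewise((-log(cos(k*z))/k, Ne(k, 0)), (0, True))


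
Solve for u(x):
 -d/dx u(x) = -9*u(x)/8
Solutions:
 u(x) = C1*exp(9*x/8)


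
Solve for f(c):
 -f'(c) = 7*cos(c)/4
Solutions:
 f(c) = C1 - 7*sin(c)/4


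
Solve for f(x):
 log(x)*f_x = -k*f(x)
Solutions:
 f(x) = C1*exp(-k*li(x))


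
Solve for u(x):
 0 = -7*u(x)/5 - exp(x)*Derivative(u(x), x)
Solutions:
 u(x) = C1*exp(7*exp(-x)/5)


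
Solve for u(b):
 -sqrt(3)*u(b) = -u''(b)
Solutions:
 u(b) = C1*exp(-3^(1/4)*b) + C2*exp(3^(1/4)*b)


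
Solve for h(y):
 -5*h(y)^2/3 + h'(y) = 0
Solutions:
 h(y) = -3/(C1 + 5*y)


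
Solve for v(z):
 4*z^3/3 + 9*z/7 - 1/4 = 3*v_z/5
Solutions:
 v(z) = C1 + 5*z^4/9 + 15*z^2/14 - 5*z/12


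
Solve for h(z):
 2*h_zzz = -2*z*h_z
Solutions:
 h(z) = C1 + Integral(C2*airyai(-z) + C3*airybi(-z), z)


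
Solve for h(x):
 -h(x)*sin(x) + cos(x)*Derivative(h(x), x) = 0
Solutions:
 h(x) = C1/cos(x)


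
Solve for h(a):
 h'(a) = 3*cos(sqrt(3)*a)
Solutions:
 h(a) = C1 + sqrt(3)*sin(sqrt(3)*a)


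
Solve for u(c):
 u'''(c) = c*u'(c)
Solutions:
 u(c) = C1 + Integral(C2*airyai(c) + C3*airybi(c), c)


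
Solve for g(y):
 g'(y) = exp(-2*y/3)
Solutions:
 g(y) = C1 - 3*exp(-2*y/3)/2


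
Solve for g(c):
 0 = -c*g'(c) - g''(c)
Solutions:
 g(c) = C1 + C2*erf(sqrt(2)*c/2)


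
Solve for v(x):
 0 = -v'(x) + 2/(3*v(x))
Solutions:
 v(x) = -sqrt(C1 + 12*x)/3
 v(x) = sqrt(C1 + 12*x)/3


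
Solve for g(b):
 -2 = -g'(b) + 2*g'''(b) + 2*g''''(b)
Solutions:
 g(b) = C1 + C2*exp(-b*(2*2^(2/3)/(3*sqrt(57) + 23)^(1/3) + 4 + 2^(1/3)*(3*sqrt(57) + 23)^(1/3))/12)*sin(2^(1/3)*sqrt(3)*b*(-(3*sqrt(57) + 23)^(1/3) + 2*2^(1/3)/(3*sqrt(57) + 23)^(1/3))/12) + C3*exp(-b*(2*2^(2/3)/(3*sqrt(57) + 23)^(1/3) + 4 + 2^(1/3)*(3*sqrt(57) + 23)^(1/3))/12)*cos(2^(1/3)*sqrt(3)*b*(-(3*sqrt(57) + 23)^(1/3) + 2*2^(1/3)/(3*sqrt(57) + 23)^(1/3))/12) + C4*exp(b*(-2 + 2*2^(2/3)/(3*sqrt(57) + 23)^(1/3) + 2^(1/3)*(3*sqrt(57) + 23)^(1/3))/6) + 2*b


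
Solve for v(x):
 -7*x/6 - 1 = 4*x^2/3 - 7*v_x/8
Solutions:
 v(x) = C1 + 32*x^3/63 + 2*x^2/3 + 8*x/7


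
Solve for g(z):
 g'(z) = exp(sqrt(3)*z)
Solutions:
 g(z) = C1 + sqrt(3)*exp(sqrt(3)*z)/3


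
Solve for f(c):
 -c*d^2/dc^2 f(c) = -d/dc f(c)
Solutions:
 f(c) = C1 + C2*c^2


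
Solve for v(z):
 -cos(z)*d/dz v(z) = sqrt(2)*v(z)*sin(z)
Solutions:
 v(z) = C1*cos(z)^(sqrt(2))


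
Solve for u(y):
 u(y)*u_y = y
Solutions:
 u(y) = -sqrt(C1 + y^2)
 u(y) = sqrt(C1 + y^2)


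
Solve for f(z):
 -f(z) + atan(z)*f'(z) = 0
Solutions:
 f(z) = C1*exp(Integral(1/atan(z), z))


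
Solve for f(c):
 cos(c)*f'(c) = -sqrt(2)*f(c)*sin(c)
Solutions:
 f(c) = C1*cos(c)^(sqrt(2))


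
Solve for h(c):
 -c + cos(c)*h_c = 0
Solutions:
 h(c) = C1 + Integral(c/cos(c), c)


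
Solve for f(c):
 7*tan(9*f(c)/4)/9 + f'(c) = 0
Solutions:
 f(c) = -4*asin(C1*exp(-7*c/4))/9 + 4*pi/9
 f(c) = 4*asin(C1*exp(-7*c/4))/9


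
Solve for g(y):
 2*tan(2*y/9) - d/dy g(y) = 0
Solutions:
 g(y) = C1 - 9*log(cos(2*y/9))


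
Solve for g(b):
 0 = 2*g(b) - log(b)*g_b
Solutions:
 g(b) = C1*exp(2*li(b))


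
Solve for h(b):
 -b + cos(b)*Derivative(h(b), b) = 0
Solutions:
 h(b) = C1 + Integral(b/cos(b), b)


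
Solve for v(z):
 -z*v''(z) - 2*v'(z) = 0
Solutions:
 v(z) = C1 + C2/z


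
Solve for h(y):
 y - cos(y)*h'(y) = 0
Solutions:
 h(y) = C1 + Integral(y/cos(y), y)


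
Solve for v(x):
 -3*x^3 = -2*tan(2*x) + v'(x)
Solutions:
 v(x) = C1 - 3*x^4/4 - log(cos(2*x))


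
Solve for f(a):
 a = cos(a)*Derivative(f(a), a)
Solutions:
 f(a) = C1 + Integral(a/cos(a), a)


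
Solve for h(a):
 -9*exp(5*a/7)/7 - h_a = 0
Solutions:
 h(a) = C1 - 9*exp(5*a/7)/5


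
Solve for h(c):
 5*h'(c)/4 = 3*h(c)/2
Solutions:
 h(c) = C1*exp(6*c/5)


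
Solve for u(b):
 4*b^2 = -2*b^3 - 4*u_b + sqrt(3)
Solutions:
 u(b) = C1 - b^4/8 - b^3/3 + sqrt(3)*b/4


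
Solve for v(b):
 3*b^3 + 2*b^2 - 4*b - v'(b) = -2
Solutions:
 v(b) = C1 + 3*b^4/4 + 2*b^3/3 - 2*b^2 + 2*b


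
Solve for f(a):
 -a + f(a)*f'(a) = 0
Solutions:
 f(a) = -sqrt(C1 + a^2)
 f(a) = sqrt(C1 + a^2)


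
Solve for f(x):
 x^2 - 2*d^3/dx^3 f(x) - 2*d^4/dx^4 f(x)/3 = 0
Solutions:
 f(x) = C1 + C2*x + C3*x^2 + C4*exp(-3*x) + x^5/120 - x^4/72 + x^3/54


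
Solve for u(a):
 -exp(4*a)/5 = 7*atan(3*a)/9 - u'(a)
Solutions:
 u(a) = C1 + 7*a*atan(3*a)/9 + exp(4*a)/20 - 7*log(9*a^2 + 1)/54


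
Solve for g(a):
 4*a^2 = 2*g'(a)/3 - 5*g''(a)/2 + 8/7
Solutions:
 g(a) = C1 + C2*exp(4*a/15) + 2*a^3 + 45*a^2/2 + 4677*a/28


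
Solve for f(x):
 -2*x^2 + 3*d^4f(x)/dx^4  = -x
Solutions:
 f(x) = C1 + C2*x + C3*x^2 + C4*x^3 + x^6/540 - x^5/360


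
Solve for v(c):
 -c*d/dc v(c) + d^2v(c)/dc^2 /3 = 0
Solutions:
 v(c) = C1 + C2*erfi(sqrt(6)*c/2)


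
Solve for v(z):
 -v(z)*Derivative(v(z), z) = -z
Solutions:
 v(z) = -sqrt(C1 + z^2)
 v(z) = sqrt(C1 + z^2)


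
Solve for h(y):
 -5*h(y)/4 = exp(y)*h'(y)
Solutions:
 h(y) = C1*exp(5*exp(-y)/4)


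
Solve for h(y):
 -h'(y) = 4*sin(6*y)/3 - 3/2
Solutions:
 h(y) = C1 + 3*y/2 + 2*cos(6*y)/9


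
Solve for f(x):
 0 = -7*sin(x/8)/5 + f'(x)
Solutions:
 f(x) = C1 - 56*cos(x/8)/5


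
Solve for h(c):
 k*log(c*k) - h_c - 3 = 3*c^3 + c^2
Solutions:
 h(c) = C1 - 3*c^4/4 - c^3/3 + c*k*log(c*k) + c*(-k - 3)


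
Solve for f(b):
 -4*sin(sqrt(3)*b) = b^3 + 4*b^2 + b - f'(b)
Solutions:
 f(b) = C1 + b^4/4 + 4*b^3/3 + b^2/2 - 4*sqrt(3)*cos(sqrt(3)*b)/3


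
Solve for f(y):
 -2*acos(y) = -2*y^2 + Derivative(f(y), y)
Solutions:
 f(y) = C1 + 2*y^3/3 - 2*y*acos(y) + 2*sqrt(1 - y^2)


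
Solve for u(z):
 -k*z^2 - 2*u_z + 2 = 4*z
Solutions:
 u(z) = C1 - k*z^3/6 - z^2 + z


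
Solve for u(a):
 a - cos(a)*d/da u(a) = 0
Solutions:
 u(a) = C1 + Integral(a/cos(a), a)


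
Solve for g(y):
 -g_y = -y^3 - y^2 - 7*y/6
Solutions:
 g(y) = C1 + y^4/4 + y^3/3 + 7*y^2/12


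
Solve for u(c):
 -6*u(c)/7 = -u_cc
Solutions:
 u(c) = C1*exp(-sqrt(42)*c/7) + C2*exp(sqrt(42)*c/7)


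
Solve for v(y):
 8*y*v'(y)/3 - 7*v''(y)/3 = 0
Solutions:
 v(y) = C1 + C2*erfi(2*sqrt(7)*y/7)


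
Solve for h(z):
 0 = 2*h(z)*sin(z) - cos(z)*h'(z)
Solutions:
 h(z) = C1/cos(z)^2


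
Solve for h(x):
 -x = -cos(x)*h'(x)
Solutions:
 h(x) = C1 + Integral(x/cos(x), x)


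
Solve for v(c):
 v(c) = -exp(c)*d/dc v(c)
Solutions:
 v(c) = C1*exp(exp(-c))


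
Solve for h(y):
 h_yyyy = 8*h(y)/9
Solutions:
 h(y) = C1*exp(-2^(3/4)*sqrt(3)*y/3) + C2*exp(2^(3/4)*sqrt(3)*y/3) + C3*sin(2^(3/4)*sqrt(3)*y/3) + C4*cos(2^(3/4)*sqrt(3)*y/3)


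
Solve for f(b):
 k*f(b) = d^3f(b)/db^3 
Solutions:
 f(b) = C1*exp(b*k^(1/3)) + C2*exp(b*k^(1/3)*(-1 + sqrt(3)*I)/2) + C3*exp(-b*k^(1/3)*(1 + sqrt(3)*I)/2)


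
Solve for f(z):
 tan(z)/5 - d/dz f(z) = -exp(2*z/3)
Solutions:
 f(z) = C1 + 3*exp(2*z/3)/2 - log(cos(z))/5


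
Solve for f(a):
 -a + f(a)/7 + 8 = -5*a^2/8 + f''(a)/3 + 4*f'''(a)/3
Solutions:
 f(a) = C1*exp(-a*(7*7^(1/3)/(36*sqrt(317) + 641)^(1/3) + 14 + 7^(2/3)*(36*sqrt(317) + 641)^(1/3))/168)*sin(sqrt(3)*7^(1/3)*a*(-7^(1/3)*(36*sqrt(317) + 641)^(1/3) + 7/(36*sqrt(317) + 641)^(1/3))/168) + C2*exp(-a*(7*7^(1/3)/(36*sqrt(317) + 641)^(1/3) + 14 + 7^(2/3)*(36*sqrt(317) + 641)^(1/3))/168)*cos(sqrt(3)*7^(1/3)*a*(-7^(1/3)*(36*sqrt(317) + 641)^(1/3) + 7/(36*sqrt(317) + 641)^(1/3))/168) + C3*exp(a*(-7 + 7*7^(1/3)/(36*sqrt(317) + 641)^(1/3) + 7^(2/3)*(36*sqrt(317) + 641)^(1/3))/84) - 35*a^2/8 + 7*a - 917/12


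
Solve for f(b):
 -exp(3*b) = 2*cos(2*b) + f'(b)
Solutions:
 f(b) = C1 - exp(3*b)/3 - sin(2*b)


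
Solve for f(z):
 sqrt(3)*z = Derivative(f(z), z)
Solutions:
 f(z) = C1 + sqrt(3)*z^2/2
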